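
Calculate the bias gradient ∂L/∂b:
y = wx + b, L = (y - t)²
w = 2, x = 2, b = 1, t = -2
∂L/∂b = 14

y = wx + b = (2)(2) + 1 = 5
∂L/∂y = 2(y - t) = 2(5 - -2) = 14
∂y/∂b = 1
∂L/∂b = ∂L/∂y · ∂y/∂b = 14 × 1 = 14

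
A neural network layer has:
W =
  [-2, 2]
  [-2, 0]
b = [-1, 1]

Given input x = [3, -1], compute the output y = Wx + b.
y = [-9, -5]

Wx = [-2×3 + 2×-1, -2×3 + 0×-1]
   = [-8, -6]
y = Wx + b = [-8 + -1, -6 + 1] = [-9, -5]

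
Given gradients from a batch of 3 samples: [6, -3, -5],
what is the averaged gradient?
Average gradient = -0.6667

Average = (1/3)(6 + -3 + -5) = -2/3 = -0.6667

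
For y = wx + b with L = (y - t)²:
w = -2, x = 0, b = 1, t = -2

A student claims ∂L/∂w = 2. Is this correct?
Incorrect

y = (-2)(0) + 1 = 1
∂L/∂y = 2(y - t) = 2(1 - -2) = 6
∂y/∂w = x = 0
∂L/∂w = 6 × 0 = 0

Claimed value: 2
Incorrect: The correct gradient is 0.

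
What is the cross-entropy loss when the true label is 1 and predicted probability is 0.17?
L = 1.772

L = -1·log(0.17) - 0·log(0.83) = -log(0.17) = 1.772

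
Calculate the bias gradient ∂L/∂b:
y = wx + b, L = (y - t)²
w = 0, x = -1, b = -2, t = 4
∂L/∂b = -12

y = wx + b = (0)(-1) + -2 = -2
∂L/∂y = 2(y - t) = 2(-2 - 4) = -12
∂y/∂b = 1
∂L/∂b = ∂L/∂y · ∂y/∂b = -12 × 1 = -12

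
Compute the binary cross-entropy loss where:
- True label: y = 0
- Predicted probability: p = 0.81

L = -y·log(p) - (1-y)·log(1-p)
L = 1.661

L = -0·log(0.81) - 1·log(0.19) = -log(0.19) = 1.661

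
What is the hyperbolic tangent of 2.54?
0.9876

tanh(2.54) = (e^(2.54) - e^(-2.54))/(e^(2.54) + e^(-2.54)) = 0.9876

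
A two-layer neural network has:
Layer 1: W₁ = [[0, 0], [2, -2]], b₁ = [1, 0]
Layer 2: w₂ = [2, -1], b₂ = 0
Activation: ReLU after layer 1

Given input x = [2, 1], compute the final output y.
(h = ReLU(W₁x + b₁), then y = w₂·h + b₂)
y = 0

Layer 1 pre-activation: z₁ = [1, 2]
After ReLU: h = [1, 2]
Layer 2 output: y = 2×1 + -1×2 + 0 = 0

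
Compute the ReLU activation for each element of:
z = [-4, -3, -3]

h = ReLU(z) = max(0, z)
h = [0, 0, 0]

ReLU applied element-wise: max(0,-4)=0, max(0,-3)=0, max(0,-3)=0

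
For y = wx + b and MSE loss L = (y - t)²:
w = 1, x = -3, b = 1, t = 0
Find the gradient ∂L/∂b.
∂L/∂b = -4

y = wx + b = (1)(-3) + 1 = -2
∂L/∂y = 2(y - t) = 2(-2 - 0) = -4
∂y/∂b = 1
∂L/∂b = ∂L/∂y · ∂y/∂b = -4 × 1 = -4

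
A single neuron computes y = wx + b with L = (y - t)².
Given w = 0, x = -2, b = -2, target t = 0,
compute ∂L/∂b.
∂L/∂b = -4

y = wx + b = (0)(-2) + -2 = -2
∂L/∂y = 2(y - t) = 2(-2 - 0) = -4
∂y/∂b = 1
∂L/∂b = ∂L/∂y · ∂y/∂b = -4 × 1 = -4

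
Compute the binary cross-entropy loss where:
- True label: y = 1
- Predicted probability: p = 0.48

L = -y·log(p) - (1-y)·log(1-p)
L = 0.734

L = -1·log(0.48) - 0·log(0.52) = -log(0.48) = 0.734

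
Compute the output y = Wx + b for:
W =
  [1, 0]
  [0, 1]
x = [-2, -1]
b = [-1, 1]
y = [-3, 0]

Wx = [1×-2 + 0×-1, 0×-2 + 1×-1]
   = [-2, -1]
y = Wx + b = [-2 + -1, -1 + 1] = [-3, 0]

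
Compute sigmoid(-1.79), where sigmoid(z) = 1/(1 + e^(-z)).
0.1431

sigmoid(-1.79) = 1/(1 + e^(1.79)) = 1/(1 + 5.989) = 0.1431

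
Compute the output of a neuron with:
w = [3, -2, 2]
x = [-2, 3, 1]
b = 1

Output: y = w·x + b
y = -9

y = (3)(-2) + (-2)(3) + (2)(1) + 1 = -9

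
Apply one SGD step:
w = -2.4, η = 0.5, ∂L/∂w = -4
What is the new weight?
w_new = -0.4

w_new = w - η·∂L/∂w = -2.4 - 0.5×(-4) = -2.4 - (-2) = -0.4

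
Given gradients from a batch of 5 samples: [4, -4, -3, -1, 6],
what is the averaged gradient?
Average gradient = 0.4

Average = (1/5)(4 + -4 + -3 + -1 + 6) = 2/5 = 0.4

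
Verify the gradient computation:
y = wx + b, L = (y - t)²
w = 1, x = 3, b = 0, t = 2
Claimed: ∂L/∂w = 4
Incorrect

y = (1)(3) + 0 = 3
∂L/∂y = 2(y - t) = 2(3 - 2) = 2
∂y/∂w = x = 3
∂L/∂w = 2 × 3 = 6

Claimed value: 4
Incorrect: The correct gradient is 6.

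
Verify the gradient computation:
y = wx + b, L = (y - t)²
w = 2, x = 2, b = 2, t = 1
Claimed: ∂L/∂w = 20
Correct

y = (2)(2) + 2 = 6
∂L/∂y = 2(y - t) = 2(6 - 1) = 10
∂y/∂w = x = 2
∂L/∂w = 10 × 2 = 20

Claimed value: 20
Correct: The correct gradient is 20.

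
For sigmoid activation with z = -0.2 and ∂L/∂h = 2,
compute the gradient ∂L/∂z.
∂L/∂z = 0.495

σ(-0.2) = 0.4502
σ'(-0.2) = σ(-0.2)(1 - σ(-0.2)) = 0.4502 × 0.5498 = 0.2475
∂L/∂z = ∂L/∂h · σ'(z) = 2 × 0.2475 = 0.495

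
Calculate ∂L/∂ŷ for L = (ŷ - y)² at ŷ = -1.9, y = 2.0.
∂L/∂ŷ = -7.8

∂L/∂ŷ = 2(ŷ - y) = 2(-1.9 - 2.0) = 2(-3.9) = -7.8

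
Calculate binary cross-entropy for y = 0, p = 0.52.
L = 0.734

L = -0·log(0.52) - 1·log(0.48) = -log(0.48) = 0.734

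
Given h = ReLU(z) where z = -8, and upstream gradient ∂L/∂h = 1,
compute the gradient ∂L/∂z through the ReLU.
∂L/∂z = 0

h = ReLU(-8) = 0
Since z < 0: ∂h/∂z = 0
∂L/∂z = ∂L/∂h · ∂h/∂z = 1 × 0 = 0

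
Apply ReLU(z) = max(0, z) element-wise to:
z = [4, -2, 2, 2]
h = [4, 0, 2, 2]

ReLU applied element-wise: max(0,4)=4, max(0,-2)=0, max(0,2)=2, max(0,2)=2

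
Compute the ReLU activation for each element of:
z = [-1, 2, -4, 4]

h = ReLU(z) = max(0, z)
h = [0, 2, 0, 4]

ReLU applied element-wise: max(0,-1)=0, max(0,2)=2, max(0,-4)=0, max(0,4)=4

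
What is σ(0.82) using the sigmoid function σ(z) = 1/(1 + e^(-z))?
0.6942

sigmoid(0.82) = 1/(1 + e^(-0.82)) = 1/(1 + 0.4404) = 0.6942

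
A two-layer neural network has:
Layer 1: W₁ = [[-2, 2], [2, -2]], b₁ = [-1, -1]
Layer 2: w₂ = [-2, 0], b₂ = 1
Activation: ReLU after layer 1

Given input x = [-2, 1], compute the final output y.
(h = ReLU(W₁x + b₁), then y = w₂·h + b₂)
y = -9

Layer 1 pre-activation: z₁ = [5, -7]
After ReLU: h = [5, 0]
Layer 2 output: y = -2×5 + 0×0 + 1 = -9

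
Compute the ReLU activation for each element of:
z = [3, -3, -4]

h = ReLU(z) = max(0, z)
h = [3, 0, 0]

ReLU applied element-wise: max(0,3)=3, max(0,-3)=0, max(0,-4)=0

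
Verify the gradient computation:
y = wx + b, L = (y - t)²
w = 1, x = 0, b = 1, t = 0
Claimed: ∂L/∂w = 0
Correct

y = (1)(0) + 1 = 1
∂L/∂y = 2(y - t) = 2(1 - 0) = 2
∂y/∂w = x = 0
∂L/∂w = 2 × 0 = 0

Claimed value: 0
Correct: The correct gradient is 0.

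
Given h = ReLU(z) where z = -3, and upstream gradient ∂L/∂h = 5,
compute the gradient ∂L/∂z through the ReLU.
∂L/∂z = 0

h = ReLU(-3) = 0
Since z < 0: ∂h/∂z = 0
∂L/∂z = ∂L/∂h · ∂h/∂z = 5 × 0 = 0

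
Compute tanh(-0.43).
-0.4053

tanh(-0.43) = (e^(-0.43) - e^(0.43))/(e^(-0.43) + e^(0.43)) = -0.4053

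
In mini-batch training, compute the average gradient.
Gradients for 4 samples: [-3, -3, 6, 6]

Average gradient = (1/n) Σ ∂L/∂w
Average gradient = 1.5

Average = (1/4)(-3 + -3 + 6 + 6) = 6/4 = 1.5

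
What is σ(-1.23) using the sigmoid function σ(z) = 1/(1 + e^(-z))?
0.2262

sigmoid(-1.23) = 1/(1 + e^(1.23)) = 1/(1 + 3.421) = 0.2262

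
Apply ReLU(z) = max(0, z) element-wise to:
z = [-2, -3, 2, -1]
h = [0, 0, 2, 0]

ReLU applied element-wise: max(0,-2)=0, max(0,-3)=0, max(0,2)=2, max(0,-1)=0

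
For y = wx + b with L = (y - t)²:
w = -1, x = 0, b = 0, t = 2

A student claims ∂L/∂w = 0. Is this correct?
Correct

y = (-1)(0) + 0 = 0
∂L/∂y = 2(y - t) = 2(0 - 2) = -4
∂y/∂w = x = 0
∂L/∂w = -4 × 0 = 0

Claimed value: 0
Correct: The correct gradient is 0.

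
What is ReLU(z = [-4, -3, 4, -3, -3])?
h = [0, 0, 4, 0, 0]

ReLU applied element-wise: max(0,-4)=0, max(0,-3)=0, max(0,4)=4, max(0,-3)=0, max(0,-3)=0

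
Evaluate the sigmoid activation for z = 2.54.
0.9269

sigmoid(2.54) = 1/(1 + e^(-2.54)) = 1/(1 + 0.07887) = 0.9269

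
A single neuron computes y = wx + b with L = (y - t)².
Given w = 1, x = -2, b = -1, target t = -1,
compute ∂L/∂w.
∂L/∂w = 8

y = wx + b = (1)(-2) + -1 = -3
∂L/∂y = 2(y - t) = 2(-3 - -1) = -4
∂y/∂w = x = -2
∂L/∂w = ∂L/∂y · ∂y/∂w = -4 × -2 = 8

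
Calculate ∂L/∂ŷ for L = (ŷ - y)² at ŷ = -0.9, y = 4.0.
∂L/∂ŷ = -9.8

∂L/∂ŷ = 2(ŷ - y) = 2(-0.9 - 4.0) = 2(-4.9) = -9.8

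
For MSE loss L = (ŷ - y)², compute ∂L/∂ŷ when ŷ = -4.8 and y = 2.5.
∂L/∂ŷ = -14.6

∂L/∂ŷ = 2(ŷ - y) = 2(-4.8 - 2.5) = 2(-7.3) = -14.6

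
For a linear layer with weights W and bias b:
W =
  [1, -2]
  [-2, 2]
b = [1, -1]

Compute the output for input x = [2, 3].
y = [-3, 1]

Wx = [1×2 + -2×3, -2×2 + 2×3]
   = [-4, 2]
y = Wx + b = [-4 + 1, 2 + -1] = [-3, 1]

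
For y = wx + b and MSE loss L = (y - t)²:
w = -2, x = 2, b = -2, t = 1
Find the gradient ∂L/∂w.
∂L/∂w = -28

y = wx + b = (-2)(2) + -2 = -6
∂L/∂y = 2(y - t) = 2(-6 - 1) = -14
∂y/∂w = x = 2
∂L/∂w = ∂L/∂y · ∂y/∂w = -14 × 2 = -28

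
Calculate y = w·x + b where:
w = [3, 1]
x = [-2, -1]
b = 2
y = -5

y = (3)(-2) + (1)(-1) + 2 = -5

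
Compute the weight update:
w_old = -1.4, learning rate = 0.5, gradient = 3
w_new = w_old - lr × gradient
w_new = -2.9

w_new = w - η·∂L/∂w = -1.4 - 0.5×(3) = -1.4 - (1.5) = -2.9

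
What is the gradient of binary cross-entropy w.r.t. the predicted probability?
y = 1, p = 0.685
∂L/∂p = -1.46

∂L/∂p = -y/p + (1-y)/(1-p) = -1/0.685 + 0 = -1.46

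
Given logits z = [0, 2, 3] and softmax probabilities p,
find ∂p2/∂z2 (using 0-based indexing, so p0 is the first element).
∂p2/∂z2 = 0.2078

p = softmax(z) = [0.03512, 0.2595, 0.7054]
p2 = 0.7054

∂p2/∂z2 = p2(1 - p2) = 0.7054 × (1 - 0.7054) = 0.2078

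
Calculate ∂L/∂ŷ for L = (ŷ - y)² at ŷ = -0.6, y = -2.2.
∂L/∂ŷ = 3.2

∂L/∂ŷ = 2(ŷ - y) = 2(-0.6 - -2.2) = 2(1.6) = 3.2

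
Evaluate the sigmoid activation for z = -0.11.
0.4725

sigmoid(-0.11) = 1/(1 + e^(0.11)) = 1/(1 + 1.116) = 0.4725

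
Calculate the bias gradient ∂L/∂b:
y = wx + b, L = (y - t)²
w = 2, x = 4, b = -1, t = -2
∂L/∂b = 18

y = wx + b = (2)(4) + -1 = 7
∂L/∂y = 2(y - t) = 2(7 - -2) = 18
∂y/∂b = 1
∂L/∂b = ∂L/∂y · ∂y/∂b = 18 × 1 = 18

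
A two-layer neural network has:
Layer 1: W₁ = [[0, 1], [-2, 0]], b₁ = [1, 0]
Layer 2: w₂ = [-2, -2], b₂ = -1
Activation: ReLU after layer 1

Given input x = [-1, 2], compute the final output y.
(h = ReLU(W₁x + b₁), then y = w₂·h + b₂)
y = -11

Layer 1 pre-activation: z₁ = [3, 2]
After ReLU: h = [3, 2]
Layer 2 output: y = -2×3 + -2×2 + -1 = -11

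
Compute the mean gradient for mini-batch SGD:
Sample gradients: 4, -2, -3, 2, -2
Average gradient = -0.2

Average = (1/5)(4 + -2 + -3 + 2 + -2) = -1/5 = -0.2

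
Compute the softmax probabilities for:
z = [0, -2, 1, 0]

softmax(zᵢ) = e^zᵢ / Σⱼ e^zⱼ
p = [0.206, 0.0279, 0.5601, 0.206]

exp(z) = [1, 0.1353, 2.718, 1]
Sum = 4.854
p = [0.206, 0.0279, 0.5601, 0.206]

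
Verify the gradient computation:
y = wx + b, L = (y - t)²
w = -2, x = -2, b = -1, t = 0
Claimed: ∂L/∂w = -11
Incorrect

y = (-2)(-2) + -1 = 3
∂L/∂y = 2(y - t) = 2(3 - 0) = 6
∂y/∂w = x = -2
∂L/∂w = 6 × -2 = -12

Claimed value: -11
Incorrect: The correct gradient is -12.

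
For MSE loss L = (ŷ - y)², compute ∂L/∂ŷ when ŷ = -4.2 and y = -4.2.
∂L/∂ŷ = 0.0

∂L/∂ŷ = 2(ŷ - y) = 2(-4.2 - -4.2) = 2(0.0) = 0.0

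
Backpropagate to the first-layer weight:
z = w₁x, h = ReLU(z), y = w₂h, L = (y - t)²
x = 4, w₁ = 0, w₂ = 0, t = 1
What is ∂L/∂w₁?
∂L/∂w₁ = 0

Forward pass:
z = w₁x = 0×4 = 0
h = ReLU(0) = 0
y = w₂h = 0×0 = 0

Backward pass:
∂L/∂y = 2(y - t) = 2(0 - 1) = -2
∂y/∂h = w₂ = 0
∂h/∂z = 0 (ReLU derivative)
∂z/∂w₁ = x = 4

∂L/∂w₁ = -2 × 0 × 0 × 4 = 0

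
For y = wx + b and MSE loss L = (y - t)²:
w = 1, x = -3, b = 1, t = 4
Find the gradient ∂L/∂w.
∂L/∂w = 36

y = wx + b = (1)(-3) + 1 = -2
∂L/∂y = 2(y - t) = 2(-2 - 4) = -12
∂y/∂w = x = -3
∂L/∂w = ∂L/∂y · ∂y/∂w = -12 × -3 = 36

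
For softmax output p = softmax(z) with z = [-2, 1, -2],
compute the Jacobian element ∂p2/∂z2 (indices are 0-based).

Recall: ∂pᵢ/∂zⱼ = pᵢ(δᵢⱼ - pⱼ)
∂p2/∂z2 = 0.04323

p = softmax(z) = [0.04528, 0.9094, 0.04528]
p2 = 0.04528

∂p2/∂z2 = p2(1 - p2) = 0.04528 × (1 - 0.04528) = 0.04323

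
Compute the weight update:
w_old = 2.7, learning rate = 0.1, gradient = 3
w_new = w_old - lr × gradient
w_new = 2.4

w_new = w - η·∂L/∂w = 2.7 - 0.1×(3) = 2.7 - (0.3) = 2.4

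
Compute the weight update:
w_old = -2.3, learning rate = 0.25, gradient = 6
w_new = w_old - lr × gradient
w_new = -3.8

w_new = w - η·∂L/∂w = -2.3 - 0.25×(6) = -2.3 - (1.5) = -3.8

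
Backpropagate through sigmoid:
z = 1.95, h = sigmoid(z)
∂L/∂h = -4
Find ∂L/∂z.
∂L/∂z = -0.4362

σ(1.95) = 0.8754
σ'(1.95) = σ(1.95)(1 - σ(1.95)) = 0.8754 × 0.1246 = 0.109
∂L/∂z = ∂L/∂h · σ'(z) = -4 × 0.109 = -0.4362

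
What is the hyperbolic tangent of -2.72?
-0.9914

tanh(-2.72) = (e^(-2.72) - e^(2.72))/(e^(-2.72) + e^(2.72)) = -0.9914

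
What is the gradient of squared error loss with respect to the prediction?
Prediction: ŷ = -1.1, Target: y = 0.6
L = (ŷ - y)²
∂L/∂ŷ = -3.4

∂L/∂ŷ = 2(ŷ - y) = 2(-1.1 - 0.6) = 2(-1.7) = -3.4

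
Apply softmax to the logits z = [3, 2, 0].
p = [0.7054, 0.2595, 0.0351]

exp(z) = [20.09, 7.389, 1]
Sum = 28.47
p = [0.7054, 0.2595, 0.0351]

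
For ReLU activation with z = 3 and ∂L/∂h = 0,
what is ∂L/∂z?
∂L/∂z = 0

h = ReLU(3) = 3
Since z > 0: ∂h/∂z = 1
∂L/∂z = ∂L/∂h · ∂h/∂z = 0 × 1 = 0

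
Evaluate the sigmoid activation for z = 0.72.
0.6726

sigmoid(0.72) = 1/(1 + e^(-0.72)) = 1/(1 + 0.4868) = 0.6726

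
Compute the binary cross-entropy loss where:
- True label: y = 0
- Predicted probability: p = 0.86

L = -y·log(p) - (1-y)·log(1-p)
L = 1.966

L = -0·log(0.86) - 1·log(0.14) = -log(0.14) = 1.966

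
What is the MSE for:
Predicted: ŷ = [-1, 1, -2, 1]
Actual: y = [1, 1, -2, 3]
MSE = 2

MSE = (1/4)((-1-1)² + (1-1)² + (-2--2)² + (1-3)²) = (1/4)(4 + 0 + 0 + 4) = 2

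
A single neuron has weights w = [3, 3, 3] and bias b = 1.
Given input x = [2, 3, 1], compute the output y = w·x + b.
y = 19

y = (3)(2) + (3)(3) + (3)(1) + 1 = 19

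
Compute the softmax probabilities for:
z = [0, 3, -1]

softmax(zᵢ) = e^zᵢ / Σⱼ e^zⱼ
p = [0.0466, 0.9362, 0.0171]

exp(z) = [1, 20.09, 0.3679]
Sum = 21.45
p = [0.0466, 0.9362, 0.0171]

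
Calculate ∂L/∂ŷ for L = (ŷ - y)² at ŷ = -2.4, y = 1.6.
∂L/∂ŷ = -8.0

∂L/∂ŷ = 2(ŷ - y) = 2(-2.4 - 1.6) = 2(-4.0) = -8.0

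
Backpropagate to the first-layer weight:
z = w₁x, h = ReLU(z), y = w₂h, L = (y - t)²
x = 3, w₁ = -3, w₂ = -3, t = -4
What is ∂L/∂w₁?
∂L/∂w₁ = 0

Forward pass:
z = w₁x = -3×3 = -9
h = ReLU(-9) = 0
y = w₂h = -3×0 = 0

Backward pass:
∂L/∂y = 2(y - t) = 2(0 - -4) = 8
∂y/∂h = w₂ = -3
∂h/∂z = 0 (ReLU derivative)
∂z/∂w₁ = x = 3

∂L/∂w₁ = 8 × -3 × 0 × 3 = 0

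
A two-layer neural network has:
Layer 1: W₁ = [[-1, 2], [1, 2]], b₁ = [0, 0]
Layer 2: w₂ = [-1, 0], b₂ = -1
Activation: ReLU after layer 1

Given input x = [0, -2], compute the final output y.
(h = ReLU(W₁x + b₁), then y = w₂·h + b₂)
y = -1

Layer 1 pre-activation: z₁ = [-4, -4]
After ReLU: h = [0, 0]
Layer 2 output: y = -1×0 + 0×0 + -1 = -1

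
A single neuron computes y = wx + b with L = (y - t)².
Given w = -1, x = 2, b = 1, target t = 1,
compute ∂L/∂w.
∂L/∂w = -8

y = wx + b = (-1)(2) + 1 = -1
∂L/∂y = 2(y - t) = 2(-1 - 1) = -4
∂y/∂w = x = 2
∂L/∂w = ∂L/∂y · ∂y/∂w = -4 × 2 = -8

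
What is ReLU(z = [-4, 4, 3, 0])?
h = [0, 4, 3, 0]

ReLU applied element-wise: max(0,-4)=0, max(0,4)=4, max(0,3)=3, max(0,0)=0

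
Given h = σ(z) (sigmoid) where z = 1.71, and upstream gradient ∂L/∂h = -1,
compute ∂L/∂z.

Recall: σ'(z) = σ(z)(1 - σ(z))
∂L/∂z = -0.1297

σ(1.71) = 0.8468
σ'(1.71) = σ(1.71)(1 - σ(1.71)) = 0.8468 × 0.1532 = 0.1297
∂L/∂z = ∂L/∂h · σ'(z) = -1 × 0.1297 = -0.1297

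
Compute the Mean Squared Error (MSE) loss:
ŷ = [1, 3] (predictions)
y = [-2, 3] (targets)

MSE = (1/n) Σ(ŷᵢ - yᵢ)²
MSE = 4.5

MSE = (1/2)((1--2)² + (3-3)²) = (1/2)(9 + 0) = 4.5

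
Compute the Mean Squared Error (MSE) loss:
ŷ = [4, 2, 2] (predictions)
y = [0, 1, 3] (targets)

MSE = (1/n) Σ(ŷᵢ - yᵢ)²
MSE = 6

MSE = (1/3)((4-0)² + (2-1)² + (2-3)²) = (1/3)(16 + 1 + 1) = 6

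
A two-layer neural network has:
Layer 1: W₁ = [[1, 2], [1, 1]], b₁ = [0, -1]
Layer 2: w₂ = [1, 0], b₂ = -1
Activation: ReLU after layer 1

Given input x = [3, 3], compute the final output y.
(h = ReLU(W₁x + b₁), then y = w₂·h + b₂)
y = 8

Layer 1 pre-activation: z₁ = [9, 5]
After ReLU: h = [9, 5]
Layer 2 output: y = 1×9 + 0×5 + -1 = 8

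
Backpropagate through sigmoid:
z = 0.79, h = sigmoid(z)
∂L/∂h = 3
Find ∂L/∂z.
∂L/∂z = 0.6442

σ(0.79) = 0.6878
σ'(0.79) = σ(0.79)(1 - σ(0.79)) = 0.6878 × 0.3122 = 0.2147
∂L/∂z = ∂L/∂h · σ'(z) = 3 × 0.2147 = 0.6442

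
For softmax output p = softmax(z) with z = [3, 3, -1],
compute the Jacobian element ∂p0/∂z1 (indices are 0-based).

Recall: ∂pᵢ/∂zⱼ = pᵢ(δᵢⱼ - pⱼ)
∂p0/∂z1 = -0.2455

p = softmax(z) = [0.4955, 0.4955, 0.009075]
p0 = 0.4955, p1 = 0.4955

∂p0/∂z1 = -p0 × p1 = -0.4955 × 0.4955 = -0.2455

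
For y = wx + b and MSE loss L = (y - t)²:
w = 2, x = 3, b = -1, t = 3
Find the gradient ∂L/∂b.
∂L/∂b = 4

y = wx + b = (2)(3) + -1 = 5
∂L/∂y = 2(y - t) = 2(5 - 3) = 4
∂y/∂b = 1
∂L/∂b = ∂L/∂y · ∂y/∂b = 4 × 1 = 4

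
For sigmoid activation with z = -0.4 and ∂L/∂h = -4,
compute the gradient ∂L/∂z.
∂L/∂z = -0.961

σ(-0.4) = 0.4013
σ'(-0.4) = σ(-0.4)(1 - σ(-0.4)) = 0.4013 × 0.5987 = 0.2403
∂L/∂z = ∂L/∂h · σ'(z) = -4 × 0.2403 = -0.961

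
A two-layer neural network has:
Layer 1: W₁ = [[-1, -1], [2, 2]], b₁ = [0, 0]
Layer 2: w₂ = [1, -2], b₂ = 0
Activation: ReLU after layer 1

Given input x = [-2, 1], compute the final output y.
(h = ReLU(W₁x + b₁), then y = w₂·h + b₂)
y = 1

Layer 1 pre-activation: z₁ = [1, -2]
After ReLU: h = [1, 0]
Layer 2 output: y = 1×1 + -2×0 + 0 = 1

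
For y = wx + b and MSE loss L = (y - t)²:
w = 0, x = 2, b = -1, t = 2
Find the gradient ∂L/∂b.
∂L/∂b = -6

y = wx + b = (0)(2) + -1 = -1
∂L/∂y = 2(y - t) = 2(-1 - 2) = -6
∂y/∂b = 1
∂L/∂b = ∂L/∂y · ∂y/∂b = -6 × 1 = -6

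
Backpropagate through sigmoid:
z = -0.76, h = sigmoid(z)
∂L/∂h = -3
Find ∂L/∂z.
∂L/∂z = -0.6513

σ(-0.76) = 0.3186
σ'(-0.76) = σ(-0.76)(1 - σ(-0.76)) = 0.3186 × 0.6814 = 0.2171
∂L/∂z = ∂L/∂h · σ'(z) = -3 × 0.2171 = -0.6513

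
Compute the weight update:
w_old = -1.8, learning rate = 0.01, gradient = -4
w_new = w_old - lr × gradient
w_new = -1.76

w_new = w - η·∂L/∂w = -1.8 - 0.01×(-4) = -1.8 - (-0.04) = -1.76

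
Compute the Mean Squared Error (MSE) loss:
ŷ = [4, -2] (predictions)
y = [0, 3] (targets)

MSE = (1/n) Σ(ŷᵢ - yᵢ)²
MSE = 20.5

MSE = (1/2)((4-0)² + (-2-3)²) = (1/2)(16 + 25) = 20.5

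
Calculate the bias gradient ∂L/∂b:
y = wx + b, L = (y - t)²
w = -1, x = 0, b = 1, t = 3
∂L/∂b = -4

y = wx + b = (-1)(0) + 1 = 1
∂L/∂y = 2(y - t) = 2(1 - 3) = -4
∂y/∂b = 1
∂L/∂b = ∂L/∂y · ∂y/∂b = -4 × 1 = -4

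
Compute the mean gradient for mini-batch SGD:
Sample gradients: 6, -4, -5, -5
Average gradient = -2

Average = (1/4)(6 + -4 + -5 + -5) = -8/4 = -2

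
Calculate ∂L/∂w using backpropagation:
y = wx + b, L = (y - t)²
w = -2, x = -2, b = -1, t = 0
∂L/∂w = -12

y = wx + b = (-2)(-2) + -1 = 3
∂L/∂y = 2(y - t) = 2(3 - 0) = 6
∂y/∂w = x = -2
∂L/∂w = ∂L/∂y · ∂y/∂w = 6 × -2 = -12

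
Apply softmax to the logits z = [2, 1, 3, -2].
p = [0.2436, 0.0896, 0.6623, 0.0045]

exp(z) = [7.389, 2.718, 20.09, 0.1353]
Sum = 30.33
p = [0.2436, 0.0896, 0.6623, 0.0045]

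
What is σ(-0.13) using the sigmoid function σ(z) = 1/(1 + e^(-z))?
0.4675

sigmoid(-0.13) = 1/(1 + e^(0.13)) = 1/(1 + 1.139) = 0.4675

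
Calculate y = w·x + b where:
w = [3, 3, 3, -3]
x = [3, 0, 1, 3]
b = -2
y = 1

y = (3)(3) + (3)(0) + (3)(1) + (-3)(3) + -2 = 1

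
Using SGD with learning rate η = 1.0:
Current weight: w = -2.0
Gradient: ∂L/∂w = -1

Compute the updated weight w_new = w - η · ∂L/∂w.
w_new = -1

w_new = w - η·∂L/∂w = -2.0 - 1.0×(-1) = -2.0 - (-1) = -1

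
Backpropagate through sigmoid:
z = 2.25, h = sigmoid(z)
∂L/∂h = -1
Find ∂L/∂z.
∂L/∂z = -0.08626

σ(2.25) = 0.9047
σ'(2.25) = σ(2.25)(1 - σ(2.25)) = 0.9047 × 0.09535 = 0.08626
∂L/∂z = ∂L/∂h · σ'(z) = -1 × 0.08626 = -0.08626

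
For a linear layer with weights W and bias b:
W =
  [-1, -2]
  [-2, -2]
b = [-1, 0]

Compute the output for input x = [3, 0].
y = [-4, -6]

Wx = [-1×3 + -2×0, -2×3 + -2×0]
   = [-3, -6]
y = Wx + b = [-3 + -1, -6 + 0] = [-4, -6]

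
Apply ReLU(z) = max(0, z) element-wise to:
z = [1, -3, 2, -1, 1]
h = [1, 0, 2, 0, 1]

ReLU applied element-wise: max(0,1)=1, max(0,-3)=0, max(0,2)=2, max(0,-1)=0, max(0,1)=1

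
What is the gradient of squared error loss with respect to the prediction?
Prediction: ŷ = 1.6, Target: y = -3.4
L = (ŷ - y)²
∂L/∂ŷ = 10.0

∂L/∂ŷ = 2(ŷ - y) = 2(1.6 - -3.4) = 2(5.0) = 10.0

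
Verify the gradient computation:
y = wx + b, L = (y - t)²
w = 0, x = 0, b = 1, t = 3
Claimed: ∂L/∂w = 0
Correct

y = (0)(0) + 1 = 1
∂L/∂y = 2(y - t) = 2(1 - 3) = -4
∂y/∂w = x = 0
∂L/∂w = -4 × 0 = 0

Claimed value: 0
Correct: The correct gradient is 0.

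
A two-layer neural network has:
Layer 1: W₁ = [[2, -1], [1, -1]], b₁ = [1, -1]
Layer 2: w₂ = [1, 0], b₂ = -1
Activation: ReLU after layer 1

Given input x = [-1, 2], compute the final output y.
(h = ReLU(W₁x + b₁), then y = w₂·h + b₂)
y = -1

Layer 1 pre-activation: z₁ = [-3, -4]
After ReLU: h = [0, 0]
Layer 2 output: y = 1×0 + 0×0 + -1 = -1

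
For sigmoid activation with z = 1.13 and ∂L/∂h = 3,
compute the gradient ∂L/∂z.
∂L/∂z = 0.5536

σ(1.13) = 0.7558
σ'(1.13) = σ(1.13)(1 - σ(1.13)) = 0.7558 × 0.2442 = 0.1845
∂L/∂z = ∂L/∂h · σ'(z) = 3 × 0.1845 = 0.5536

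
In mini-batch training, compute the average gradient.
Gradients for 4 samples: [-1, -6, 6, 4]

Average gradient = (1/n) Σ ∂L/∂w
Average gradient = 0.75

Average = (1/4)(-1 + -6 + 6 + 4) = 3/4 = 0.75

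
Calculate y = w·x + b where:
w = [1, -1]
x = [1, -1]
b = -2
y = 0

y = (1)(1) + (-1)(-1) + -2 = 0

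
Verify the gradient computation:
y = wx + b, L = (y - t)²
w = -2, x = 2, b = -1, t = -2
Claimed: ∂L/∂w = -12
Correct

y = (-2)(2) + -1 = -5
∂L/∂y = 2(y - t) = 2(-5 - -2) = -6
∂y/∂w = x = 2
∂L/∂w = -6 × 2 = -12

Claimed value: -12
Correct: The correct gradient is -12.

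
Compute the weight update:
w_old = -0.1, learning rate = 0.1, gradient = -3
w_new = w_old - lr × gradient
w_new = 0.2

w_new = w - η·∂L/∂w = -0.1 - 0.1×(-3) = -0.1 - (-0.3) = 0.2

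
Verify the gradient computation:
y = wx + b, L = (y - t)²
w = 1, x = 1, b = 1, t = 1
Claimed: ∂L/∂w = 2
Correct

y = (1)(1) + 1 = 2
∂L/∂y = 2(y - t) = 2(2 - 1) = 2
∂y/∂w = x = 1
∂L/∂w = 2 × 1 = 2

Claimed value: 2
Correct: The correct gradient is 2.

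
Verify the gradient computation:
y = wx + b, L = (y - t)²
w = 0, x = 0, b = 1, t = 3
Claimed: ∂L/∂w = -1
Incorrect

y = (0)(0) + 1 = 1
∂L/∂y = 2(y - t) = 2(1 - 3) = -4
∂y/∂w = x = 0
∂L/∂w = -4 × 0 = 0

Claimed value: -1
Incorrect: The correct gradient is 0.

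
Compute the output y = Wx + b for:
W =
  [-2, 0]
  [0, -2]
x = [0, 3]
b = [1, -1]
y = [1, -7]

Wx = [-2×0 + 0×3, 0×0 + -2×3]
   = [0, -6]
y = Wx + b = [0 + 1, -6 + -1] = [1, -7]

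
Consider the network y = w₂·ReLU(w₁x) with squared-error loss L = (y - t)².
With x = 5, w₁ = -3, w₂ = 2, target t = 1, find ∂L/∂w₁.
∂L/∂w₁ = 0

Forward pass:
z = w₁x = -3×5 = -15
h = ReLU(-15) = 0
y = w₂h = 2×0 = 0

Backward pass:
∂L/∂y = 2(y - t) = 2(0 - 1) = -2
∂y/∂h = w₂ = 2
∂h/∂z = 0 (ReLU derivative)
∂z/∂w₁ = x = 5

∂L/∂w₁ = -2 × 2 × 0 × 5 = 0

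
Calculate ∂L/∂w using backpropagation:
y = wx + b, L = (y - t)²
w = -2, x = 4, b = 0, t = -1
∂L/∂w = -56

y = wx + b = (-2)(4) + 0 = -8
∂L/∂y = 2(y - t) = 2(-8 - -1) = -14
∂y/∂w = x = 4
∂L/∂w = ∂L/∂y · ∂y/∂w = -14 × 4 = -56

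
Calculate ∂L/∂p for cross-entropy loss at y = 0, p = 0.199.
∂L/∂p = 1.248

∂L/∂p = -y/p + (1-y)/(1-p) = 0 + 1/0.801 = 1.248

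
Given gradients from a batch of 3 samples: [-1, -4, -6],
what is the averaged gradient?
Average gradient = -3.667

Average = (1/3)(-1 + -4 + -6) = -11/3 = -3.667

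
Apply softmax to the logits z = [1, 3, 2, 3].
p = [0.0541, 0.3995, 0.147, 0.3995]

exp(z) = [2.718, 20.09, 7.389, 20.09]
Sum = 50.28
p = [0.0541, 0.3995, 0.147, 0.3995]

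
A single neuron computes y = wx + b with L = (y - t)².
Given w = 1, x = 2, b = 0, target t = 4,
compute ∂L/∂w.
∂L/∂w = -8

y = wx + b = (1)(2) + 0 = 2
∂L/∂y = 2(y - t) = 2(2 - 4) = -4
∂y/∂w = x = 2
∂L/∂w = ∂L/∂y · ∂y/∂w = -4 × 2 = -8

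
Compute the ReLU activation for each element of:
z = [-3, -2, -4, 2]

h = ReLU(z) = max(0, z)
h = [0, 0, 0, 2]

ReLU applied element-wise: max(0,-3)=0, max(0,-2)=0, max(0,-4)=0, max(0,2)=2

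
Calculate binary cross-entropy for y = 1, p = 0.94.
L = 0.06188

L = -1·log(0.94) - 0·log(0.06) = -log(0.94) = 0.06188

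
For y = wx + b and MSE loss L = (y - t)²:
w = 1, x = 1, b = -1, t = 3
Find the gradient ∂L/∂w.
∂L/∂w = -6

y = wx + b = (1)(1) + -1 = 0
∂L/∂y = 2(y - t) = 2(0 - 3) = -6
∂y/∂w = x = 1
∂L/∂w = ∂L/∂y · ∂y/∂w = -6 × 1 = -6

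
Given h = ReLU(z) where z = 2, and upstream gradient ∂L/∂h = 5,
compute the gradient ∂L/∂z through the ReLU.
∂L/∂z = 5

h = ReLU(2) = 2
Since z > 0: ∂h/∂z = 1
∂L/∂z = ∂L/∂h · ∂h/∂z = 5 × 1 = 5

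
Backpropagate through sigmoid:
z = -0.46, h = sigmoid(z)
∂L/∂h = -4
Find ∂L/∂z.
∂L/∂z = -0.9489

σ(-0.46) = 0.387
σ'(-0.46) = σ(-0.46)(1 - σ(-0.46)) = 0.387 × 0.613 = 0.2372
∂L/∂z = ∂L/∂h · σ'(z) = -4 × 0.2372 = -0.9489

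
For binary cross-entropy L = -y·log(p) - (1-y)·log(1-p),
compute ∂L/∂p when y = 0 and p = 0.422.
∂L/∂p = 1.73

∂L/∂p = -y/p + (1-y)/(1-p) = 0 + 1/0.578 = 1.73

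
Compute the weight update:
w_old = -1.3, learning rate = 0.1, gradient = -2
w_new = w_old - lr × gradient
w_new = -1.1

w_new = w - η·∂L/∂w = -1.3 - 0.1×(-2) = -1.3 - (-0.2) = -1.1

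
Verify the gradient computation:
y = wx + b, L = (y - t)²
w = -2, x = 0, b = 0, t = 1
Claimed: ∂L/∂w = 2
Incorrect

y = (-2)(0) + 0 = 0
∂L/∂y = 2(y - t) = 2(0 - 1) = -2
∂y/∂w = x = 0
∂L/∂w = -2 × 0 = 0

Claimed value: 2
Incorrect: The correct gradient is 0.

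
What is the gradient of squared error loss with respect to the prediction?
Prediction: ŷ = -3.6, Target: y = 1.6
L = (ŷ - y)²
∂L/∂ŷ = -10.4

∂L/∂ŷ = 2(ŷ - y) = 2(-3.6 - 1.6) = 2(-5.2) = -10.4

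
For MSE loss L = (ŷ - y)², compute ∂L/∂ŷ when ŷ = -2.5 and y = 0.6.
∂L/∂ŷ = -6.2

∂L/∂ŷ = 2(ŷ - y) = 2(-2.5 - 0.6) = 2(-3.1) = -6.2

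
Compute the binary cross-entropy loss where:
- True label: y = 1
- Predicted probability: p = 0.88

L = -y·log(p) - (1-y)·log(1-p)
L = 0.1278

L = -1·log(0.88) - 0·log(0.12) = -log(0.88) = 0.1278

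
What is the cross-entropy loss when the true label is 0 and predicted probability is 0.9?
L = 2.303

L = -0·log(0.9) - 1·log(0.1) = -log(0.1) = 2.303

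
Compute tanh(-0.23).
-0.226

tanh(-0.23) = (e^(-0.23) - e^(0.23))/(e^(-0.23) + e^(0.23)) = -0.226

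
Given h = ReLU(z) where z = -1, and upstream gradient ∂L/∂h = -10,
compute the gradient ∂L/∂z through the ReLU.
∂L/∂z = 0

h = ReLU(-1) = 0
Since z < 0: ∂h/∂z = 0
∂L/∂z = ∂L/∂h · ∂h/∂z = -10 × 0 = 0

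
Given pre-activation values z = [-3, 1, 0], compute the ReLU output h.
h = [0, 1, 0]

ReLU applied element-wise: max(0,-3)=0, max(0,1)=1, max(0,0)=0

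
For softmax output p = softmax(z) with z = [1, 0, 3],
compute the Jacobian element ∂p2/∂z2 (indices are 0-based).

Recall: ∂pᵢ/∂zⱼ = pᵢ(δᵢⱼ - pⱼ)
∂p2/∂z2 = 0.1318

p = softmax(z) = [0.1142, 0.04201, 0.8438]
p2 = 0.8438

∂p2/∂z2 = p2(1 - p2) = 0.8438 × (1 - 0.8438) = 0.1318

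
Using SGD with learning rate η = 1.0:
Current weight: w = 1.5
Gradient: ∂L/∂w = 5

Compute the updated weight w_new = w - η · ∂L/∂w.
w_new = -3.5

w_new = w - η·∂L/∂w = 1.5 - 1.0×(5) = 1.5 - (5) = -3.5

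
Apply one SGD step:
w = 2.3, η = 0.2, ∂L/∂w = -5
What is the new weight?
w_new = 3.3

w_new = w - η·∂L/∂w = 2.3 - 0.2×(-5) = 2.3 - (-1) = 3.3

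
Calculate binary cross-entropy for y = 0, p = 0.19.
L = 0.2107

L = -0·log(0.19) - 1·log(0.81) = -log(0.81) = 0.2107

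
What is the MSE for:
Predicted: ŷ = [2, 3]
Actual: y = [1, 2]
MSE = 1

MSE = (1/2)((2-1)² + (3-2)²) = (1/2)(1 + 1) = 1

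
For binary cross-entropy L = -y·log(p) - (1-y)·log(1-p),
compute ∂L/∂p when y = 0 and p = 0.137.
∂L/∂p = 1.159

∂L/∂p = -y/p + (1-y)/(1-p) = 0 + 1/0.863 = 1.159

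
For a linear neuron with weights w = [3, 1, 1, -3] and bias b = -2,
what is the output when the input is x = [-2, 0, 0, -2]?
y = -2

y = (3)(-2) + (1)(0) + (1)(0) + (-3)(-2) + -2 = -2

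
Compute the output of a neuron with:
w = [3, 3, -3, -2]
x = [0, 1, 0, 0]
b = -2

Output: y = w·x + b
y = 1

y = (3)(0) + (3)(1) + (-3)(0) + (-2)(0) + -2 = 1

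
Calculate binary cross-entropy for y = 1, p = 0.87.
L = 0.1393

L = -1·log(0.87) - 0·log(0.13) = -log(0.87) = 0.1393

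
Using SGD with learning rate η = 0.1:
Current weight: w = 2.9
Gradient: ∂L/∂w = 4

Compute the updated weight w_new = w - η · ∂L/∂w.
w_new = 2.5

w_new = w - η·∂L/∂w = 2.9 - 0.1×(4) = 2.9 - (0.4) = 2.5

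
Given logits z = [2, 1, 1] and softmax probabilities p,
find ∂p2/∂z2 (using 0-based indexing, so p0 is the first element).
∂p2/∂z2 = 0.167

p = softmax(z) = [0.5761, 0.2119, 0.2119]
p2 = 0.2119

∂p2/∂z2 = p2(1 - p2) = 0.2119 × (1 - 0.2119) = 0.167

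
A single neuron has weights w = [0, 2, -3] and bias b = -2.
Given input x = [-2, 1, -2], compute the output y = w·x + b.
y = 6

y = (0)(-2) + (2)(1) + (-3)(-2) + -2 = 6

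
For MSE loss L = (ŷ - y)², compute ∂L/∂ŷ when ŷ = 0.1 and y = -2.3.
∂L/∂ŷ = 4.8

∂L/∂ŷ = 2(ŷ - y) = 2(0.1 - -2.3) = 2(2.4) = 4.8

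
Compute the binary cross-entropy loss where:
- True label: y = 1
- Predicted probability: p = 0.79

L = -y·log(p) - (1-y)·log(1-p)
L = 0.2357

L = -1·log(0.79) - 0·log(0.21) = -log(0.79) = 0.2357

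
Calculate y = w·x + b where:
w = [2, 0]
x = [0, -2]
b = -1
y = -1

y = (2)(0) + (0)(-2) + -1 = -1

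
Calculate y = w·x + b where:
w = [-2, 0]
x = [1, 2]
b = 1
y = -1

y = (-2)(1) + (0)(2) + 1 = -1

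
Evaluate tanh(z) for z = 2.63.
0.9897

tanh(2.63) = (e^(2.63) - e^(-2.63))/(e^(2.63) + e^(-2.63)) = 0.9897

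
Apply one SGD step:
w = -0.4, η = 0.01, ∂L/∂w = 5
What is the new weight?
w_new = -0.45

w_new = w - η·∂L/∂w = -0.4 - 0.01×(5) = -0.4 - (0.05) = -0.45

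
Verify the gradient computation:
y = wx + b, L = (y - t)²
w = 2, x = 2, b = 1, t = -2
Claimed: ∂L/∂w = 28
Correct

y = (2)(2) + 1 = 5
∂L/∂y = 2(y - t) = 2(5 - -2) = 14
∂y/∂w = x = 2
∂L/∂w = 14 × 2 = 28

Claimed value: 28
Correct: The correct gradient is 28.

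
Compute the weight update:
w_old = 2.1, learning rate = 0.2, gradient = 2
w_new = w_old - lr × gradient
w_new = 1.7

w_new = w - η·∂L/∂w = 2.1 - 0.2×(2) = 2.1 - (0.4) = 1.7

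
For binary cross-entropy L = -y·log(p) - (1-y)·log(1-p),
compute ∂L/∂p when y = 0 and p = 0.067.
∂L/∂p = 1.072

∂L/∂p = -y/p + (1-y)/(1-p) = 0 + 1/0.933 = 1.072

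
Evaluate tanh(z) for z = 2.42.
0.9843

tanh(2.42) = (e^(2.42) - e^(-2.42))/(e^(2.42) + e^(-2.42)) = 0.9843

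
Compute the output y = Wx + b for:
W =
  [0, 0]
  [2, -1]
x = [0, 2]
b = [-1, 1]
y = [-1, -1]

Wx = [0×0 + 0×2, 2×0 + -1×2]
   = [0, -2]
y = Wx + b = [0 + -1, -2 + 1] = [-1, -1]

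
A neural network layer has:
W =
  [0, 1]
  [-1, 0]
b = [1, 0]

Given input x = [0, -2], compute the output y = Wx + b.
y = [-1, 0]

Wx = [0×0 + 1×-2, -1×0 + 0×-2]
   = [-2, 0]
y = Wx + b = [-2 + 1, 0 + 0] = [-1, 0]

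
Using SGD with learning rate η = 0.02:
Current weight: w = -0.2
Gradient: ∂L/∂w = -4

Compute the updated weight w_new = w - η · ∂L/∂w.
w_new = -0.12

w_new = w - η·∂L/∂w = -0.2 - 0.02×(-4) = -0.2 - (-0.08) = -0.12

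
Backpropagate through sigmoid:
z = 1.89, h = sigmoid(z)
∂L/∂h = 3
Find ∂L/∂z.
∂L/∂z = 0.3421

σ(1.89) = 0.8688
σ'(1.89) = σ(1.89)(1 - σ(1.89)) = 0.8688 × 0.1312 = 0.114
∂L/∂z = ∂L/∂h · σ'(z) = 3 × 0.114 = 0.3421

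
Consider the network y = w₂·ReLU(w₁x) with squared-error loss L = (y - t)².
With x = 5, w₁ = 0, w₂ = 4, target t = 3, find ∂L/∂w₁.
∂L/∂w₁ = 0

Forward pass:
z = w₁x = 0×5 = 0
h = ReLU(0) = 0
y = w₂h = 4×0 = 0

Backward pass:
∂L/∂y = 2(y - t) = 2(0 - 3) = -6
∂y/∂h = w₂ = 4
∂h/∂z = 0 (ReLU derivative)
∂z/∂w₁ = x = 5

∂L/∂w₁ = -6 × 4 × 0 × 5 = 0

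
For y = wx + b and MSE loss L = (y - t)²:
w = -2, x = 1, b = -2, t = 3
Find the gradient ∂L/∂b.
∂L/∂b = -14

y = wx + b = (-2)(1) + -2 = -4
∂L/∂y = 2(y - t) = 2(-4 - 3) = -14
∂y/∂b = 1
∂L/∂b = ∂L/∂y · ∂y/∂b = -14 × 1 = -14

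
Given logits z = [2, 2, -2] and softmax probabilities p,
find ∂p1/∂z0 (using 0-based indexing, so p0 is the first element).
∂p1/∂z0 = -0.2455

p = softmax(z) = [0.4955, 0.4955, 0.009075]
p1 = 0.4955, p0 = 0.4955

∂p1/∂z0 = -p1 × p0 = -0.4955 × 0.4955 = -0.2455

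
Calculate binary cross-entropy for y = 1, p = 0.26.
L = 1.347

L = -1·log(0.26) - 0·log(0.74) = -log(0.26) = 1.347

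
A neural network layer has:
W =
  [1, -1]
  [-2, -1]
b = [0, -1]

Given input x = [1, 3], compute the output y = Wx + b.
y = [-2, -6]

Wx = [1×1 + -1×3, -2×1 + -1×3]
   = [-2, -5]
y = Wx + b = [-2 + 0, -5 + -1] = [-2, -6]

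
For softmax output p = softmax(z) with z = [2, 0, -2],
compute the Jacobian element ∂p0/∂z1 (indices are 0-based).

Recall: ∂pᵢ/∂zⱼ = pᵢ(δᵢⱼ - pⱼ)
∂p0/∂z1 = -0.1017

p = softmax(z) = [0.8668, 0.1173, 0.01588]
p0 = 0.8668, p1 = 0.1173

∂p0/∂z1 = -p0 × p1 = -0.8668 × 0.1173 = -0.1017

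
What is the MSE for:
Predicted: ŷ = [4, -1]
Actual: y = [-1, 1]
MSE = 14.5

MSE = (1/2)((4--1)² + (-1-1)²) = (1/2)(25 + 4) = 14.5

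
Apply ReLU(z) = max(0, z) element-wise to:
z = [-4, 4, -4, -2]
h = [0, 4, 0, 0]

ReLU applied element-wise: max(0,-4)=0, max(0,4)=4, max(0,-4)=0, max(0,-2)=0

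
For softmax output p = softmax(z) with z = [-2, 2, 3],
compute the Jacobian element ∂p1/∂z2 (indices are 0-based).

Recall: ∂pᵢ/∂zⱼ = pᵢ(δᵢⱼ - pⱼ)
∂p1/∂z2 = -0.1947

p = softmax(z) = [0.004902, 0.2676, 0.7275]
p1 = 0.2676, p2 = 0.7275

∂p1/∂z2 = -p1 × p2 = -0.2676 × 0.7275 = -0.1947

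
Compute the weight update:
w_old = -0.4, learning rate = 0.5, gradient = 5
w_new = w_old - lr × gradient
w_new = -2.9

w_new = w - η·∂L/∂w = -0.4 - 0.5×(5) = -0.4 - (2.5) = -2.9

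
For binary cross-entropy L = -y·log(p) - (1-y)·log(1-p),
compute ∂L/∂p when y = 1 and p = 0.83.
∂L/∂p = -1.205

∂L/∂p = -y/p + (1-y)/(1-p) = -1/0.83 + 0 = -1.205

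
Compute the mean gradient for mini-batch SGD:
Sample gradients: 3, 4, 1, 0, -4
Average gradient = 0.8

Average = (1/5)(3 + 4 + 1 + 0 + -4) = 4/5 = 0.8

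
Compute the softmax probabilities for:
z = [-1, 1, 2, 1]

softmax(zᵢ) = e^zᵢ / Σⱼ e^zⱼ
p = [0.0279, 0.206, 0.5601, 0.206]

exp(z) = [0.3679, 2.718, 7.389, 2.718]
Sum = 13.19
p = [0.0279, 0.206, 0.5601, 0.206]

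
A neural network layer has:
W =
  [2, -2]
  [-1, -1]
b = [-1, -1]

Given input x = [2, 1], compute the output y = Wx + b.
y = [1, -4]

Wx = [2×2 + -2×1, -1×2 + -1×1]
   = [2, -3]
y = Wx + b = [2 + -1, -3 + -1] = [1, -4]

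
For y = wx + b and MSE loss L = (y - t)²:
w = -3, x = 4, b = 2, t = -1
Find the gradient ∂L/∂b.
∂L/∂b = -18

y = wx + b = (-3)(4) + 2 = -10
∂L/∂y = 2(y - t) = 2(-10 - -1) = -18
∂y/∂b = 1
∂L/∂b = ∂L/∂y · ∂y/∂b = -18 × 1 = -18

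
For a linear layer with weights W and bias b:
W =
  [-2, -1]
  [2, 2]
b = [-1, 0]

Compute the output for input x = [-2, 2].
y = [1, 0]

Wx = [-2×-2 + -1×2, 2×-2 + 2×2]
   = [2, 0]
y = Wx + b = [2 + -1, 0 + 0] = [1, 0]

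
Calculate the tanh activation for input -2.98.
-0.9949

tanh(-2.98) = (e^(-2.98) - e^(2.98))/(e^(-2.98) + e^(2.98)) = -0.9949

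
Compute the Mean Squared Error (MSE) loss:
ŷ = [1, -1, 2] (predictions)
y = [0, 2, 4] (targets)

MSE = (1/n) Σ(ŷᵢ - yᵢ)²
MSE = 4.667

MSE = (1/3)((1-0)² + (-1-2)² + (2-4)²) = (1/3)(1 + 9 + 4) = 4.667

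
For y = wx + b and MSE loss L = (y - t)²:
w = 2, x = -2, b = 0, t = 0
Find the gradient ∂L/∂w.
∂L/∂w = 16

y = wx + b = (2)(-2) + 0 = -4
∂L/∂y = 2(y - t) = 2(-4 - 0) = -8
∂y/∂w = x = -2
∂L/∂w = ∂L/∂y · ∂y/∂w = -8 × -2 = 16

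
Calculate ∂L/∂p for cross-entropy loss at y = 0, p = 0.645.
∂L/∂p = 2.817

∂L/∂p = -y/p + (1-y)/(1-p) = 0 + 1/0.355 = 2.817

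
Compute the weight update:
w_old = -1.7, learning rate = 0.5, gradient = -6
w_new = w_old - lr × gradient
w_new = 1.3

w_new = w - η·∂L/∂w = -1.7 - 0.5×(-6) = -1.7 - (-3) = 1.3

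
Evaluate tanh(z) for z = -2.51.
-0.9869

tanh(-2.51) = (e^(-2.51) - e^(2.51))/(e^(-2.51) + e^(2.51)) = -0.9869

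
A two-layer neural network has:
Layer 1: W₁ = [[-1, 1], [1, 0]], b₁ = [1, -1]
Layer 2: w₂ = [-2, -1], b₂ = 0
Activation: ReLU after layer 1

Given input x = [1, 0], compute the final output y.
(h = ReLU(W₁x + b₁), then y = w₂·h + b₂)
y = 0

Layer 1 pre-activation: z₁ = [0, 0]
After ReLU: h = [0, 0]
Layer 2 output: y = -2×0 + -1×0 + 0 = 0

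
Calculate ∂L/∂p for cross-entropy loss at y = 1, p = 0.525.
∂L/∂p = -1.905

∂L/∂p = -y/p + (1-y)/(1-p) = -1/0.525 + 0 = -1.905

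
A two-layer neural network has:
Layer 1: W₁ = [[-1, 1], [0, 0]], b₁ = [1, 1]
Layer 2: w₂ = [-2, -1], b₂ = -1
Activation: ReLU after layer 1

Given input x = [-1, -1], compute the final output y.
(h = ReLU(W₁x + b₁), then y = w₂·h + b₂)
y = -4

Layer 1 pre-activation: z₁ = [1, 1]
After ReLU: h = [1, 1]
Layer 2 output: y = -2×1 + -1×1 + -1 = -4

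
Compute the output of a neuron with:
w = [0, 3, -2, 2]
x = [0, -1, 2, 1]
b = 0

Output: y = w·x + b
y = -5

y = (0)(0) + (3)(-1) + (-2)(2) + (2)(1) + 0 = -5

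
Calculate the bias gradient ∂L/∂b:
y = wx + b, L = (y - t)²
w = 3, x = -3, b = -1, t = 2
∂L/∂b = -24

y = wx + b = (3)(-3) + -1 = -10
∂L/∂y = 2(y - t) = 2(-10 - 2) = -24
∂y/∂b = 1
∂L/∂b = ∂L/∂y · ∂y/∂b = -24 × 1 = -24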